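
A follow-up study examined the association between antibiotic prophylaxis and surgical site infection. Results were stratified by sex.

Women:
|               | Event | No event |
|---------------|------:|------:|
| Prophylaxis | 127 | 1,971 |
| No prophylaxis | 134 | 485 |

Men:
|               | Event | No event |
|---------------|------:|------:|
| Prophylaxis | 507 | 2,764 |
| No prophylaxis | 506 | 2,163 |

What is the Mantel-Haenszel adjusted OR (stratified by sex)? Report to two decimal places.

0.62

OR_MH = Σ(aᵢdᵢ/nᵢ) / Σ(bᵢcᵢ/nᵢ), where nᵢ is the stratum total.
Stratum 1 (Women): n = 2717; a·d/n = 127·485/2717 = 22.6702; b·c/n = 1971·134/2717 = 97.2079
Stratum 2 (Men): n = 5940; a·d/n = 507·2163/5940 = 184.6197; b·c/n = 2764·506/5940 = 235.4519
OR_MH = (22.6702 + 184.6197) / (97.2079 + 235.4519) = 207.2899 / 332.6598 = 0.62313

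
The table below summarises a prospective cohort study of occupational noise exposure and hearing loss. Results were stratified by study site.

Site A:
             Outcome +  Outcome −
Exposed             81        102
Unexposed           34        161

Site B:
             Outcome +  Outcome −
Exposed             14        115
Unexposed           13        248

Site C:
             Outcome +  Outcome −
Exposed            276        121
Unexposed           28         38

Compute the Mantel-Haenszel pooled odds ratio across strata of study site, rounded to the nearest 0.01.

OR_MH = Σ(aᵢdᵢ/nᵢ) / Σ(bᵢcᵢ/nᵢ), where nᵢ is the stratum total.
Stratum 1 (Site A): n = 378; a·d/n = 81·161/378 = 34.5000; b·c/n = 102·34/378 = 9.1746
Stratum 2 (Site B): n = 390; a·d/n = 14·248/390 = 8.9026; b·c/n = 115·13/390 = 3.8333
Stratum 3 (Site C): n = 463; a·d/n = 276·38/463 = 22.6523; b·c/n = 121·28/463 = 7.3175
OR_MH = (34.5000 + 8.9026 + 22.6523) / (9.1746 + 3.8333 + 7.3175) = 66.0548 / 20.3254 = 3.24986

3.25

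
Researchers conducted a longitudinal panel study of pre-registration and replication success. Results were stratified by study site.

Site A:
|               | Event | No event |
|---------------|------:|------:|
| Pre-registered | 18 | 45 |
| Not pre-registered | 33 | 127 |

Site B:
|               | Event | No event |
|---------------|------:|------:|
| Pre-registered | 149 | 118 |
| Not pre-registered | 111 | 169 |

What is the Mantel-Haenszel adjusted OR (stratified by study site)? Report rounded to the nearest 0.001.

OR_MH = Σ(aᵢdᵢ/nᵢ) / Σ(bᵢcᵢ/nᵢ), where nᵢ is the stratum total.
Stratum 1 (Site A): n = 223; a·d/n = 18·127/223 = 10.2511; b·c/n = 45·33/223 = 6.6592
Stratum 2 (Site B): n = 547; a·d/n = 149·169/547 = 46.0347; b·c/n = 118·111/547 = 23.9452
OR_MH = (10.2511 + 46.0347) / (6.6592 + 23.9452) = 56.2859 / 30.6043 = 1.83915

1.839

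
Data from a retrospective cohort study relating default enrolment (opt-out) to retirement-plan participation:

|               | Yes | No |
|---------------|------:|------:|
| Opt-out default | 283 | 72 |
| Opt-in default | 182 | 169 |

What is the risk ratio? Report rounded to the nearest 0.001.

1.537

Cells: a = 283, b = 72, c = 182, d = 169.
Risk in exposed = 283/355 = 0.79718; risk in unexposed = 182/351 = 0.51852.
RR = 0.79718 / 0.51852 = 1.53742
The risk among the exposed is 1.54 times that among the unexposed.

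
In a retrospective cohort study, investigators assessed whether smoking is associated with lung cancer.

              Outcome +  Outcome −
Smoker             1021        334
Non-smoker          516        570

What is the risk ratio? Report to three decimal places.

1.586

Cells: a = 1021, b = 334, c = 516, d = 570.
Risk in exposed = 1021/1355 = 0.75351; risk in unexposed = 516/1086 = 0.47514.
RR = 0.75351 / 0.47514 = 1.58587
The risk among the exposed is 1.59 times that among the unexposed.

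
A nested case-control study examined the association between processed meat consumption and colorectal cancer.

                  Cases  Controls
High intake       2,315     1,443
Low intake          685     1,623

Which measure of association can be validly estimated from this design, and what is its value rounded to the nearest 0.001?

3.801

Cells: a = 2315, b = 1443, c = 685, d = 1623.
This is a nested case-control study: participants were sampled on outcome status, so risks in the source population cannot be estimated directly — relative risk is not valid here. The odds ratio is the appropriate measure.
OR = (a·d)/(b·c) = (2315 × 1623) / (1443 × 685) = 3757245 / 988455 = 3.80113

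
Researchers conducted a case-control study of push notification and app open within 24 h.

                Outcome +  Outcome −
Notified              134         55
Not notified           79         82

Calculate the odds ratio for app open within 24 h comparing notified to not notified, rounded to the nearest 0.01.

2.53

Cells: a = 134, b = 55, c = 79, d = 82.
OR = (a·d)/(b·c) = (134 × 82) / (55 × 79) = 10988 / 4345 = 2.52888
The odds of app open within 24 h are about 2.53 times as high in the notified group.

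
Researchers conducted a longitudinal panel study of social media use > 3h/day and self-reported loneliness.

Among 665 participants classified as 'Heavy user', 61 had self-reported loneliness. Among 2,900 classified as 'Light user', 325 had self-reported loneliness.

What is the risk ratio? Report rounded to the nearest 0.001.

From the description: a = 61, b = 604, c = 325, d = 2575.
Risk in exposed = 61/665 = 0.09173; risk in unexposed = 325/2900 = 0.11207.
RR = 0.09173 / 0.11207 = 0.81851
The risk is 18% lower among the exposed than among the unexposed.

0.819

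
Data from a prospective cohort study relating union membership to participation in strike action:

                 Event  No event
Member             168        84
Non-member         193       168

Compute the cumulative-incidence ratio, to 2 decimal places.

Cells: a = 168, b = 84, c = 193, d = 168.
Risk in exposed = 168/252 = 0.66667; risk in unexposed = 193/361 = 0.53463.
RR = 0.66667 / 0.53463 = 1.24698
The risk among the exposed is 1.25 times that among the unexposed.

1.25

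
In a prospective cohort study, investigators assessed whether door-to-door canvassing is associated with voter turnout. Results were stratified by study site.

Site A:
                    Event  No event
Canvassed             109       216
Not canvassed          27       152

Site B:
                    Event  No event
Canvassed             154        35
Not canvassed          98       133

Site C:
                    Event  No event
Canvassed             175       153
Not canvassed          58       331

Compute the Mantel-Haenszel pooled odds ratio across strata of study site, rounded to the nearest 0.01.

5.06

OR_MH = Σ(aᵢdᵢ/nᵢ) / Σ(bᵢcᵢ/nᵢ), where nᵢ is the stratum total.
Stratum 1 (Site A): n = 504; a·d/n = 109·152/504 = 32.8730; b·c/n = 216·27/504 = 11.5714
Stratum 2 (Site B): n = 420; a·d/n = 154·133/420 = 48.7667; b·c/n = 35·98/420 = 8.1667
Stratum 3 (Site C): n = 717; a·d/n = 175·331/717 = 80.7880; b·c/n = 153·58/717 = 12.3766
OR_MH = (32.8730 + 48.7667 + 80.7880) / (11.5714 + 8.1667 + 12.3766) = 162.4277 / 32.1147 = 5.05774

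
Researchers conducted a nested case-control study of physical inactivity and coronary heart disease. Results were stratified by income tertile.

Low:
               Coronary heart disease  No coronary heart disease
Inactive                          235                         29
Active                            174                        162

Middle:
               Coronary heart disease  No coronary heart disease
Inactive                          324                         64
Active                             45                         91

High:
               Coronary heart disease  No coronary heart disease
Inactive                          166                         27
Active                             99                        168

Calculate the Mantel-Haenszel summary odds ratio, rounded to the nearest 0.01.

OR_MH = Σ(aᵢdᵢ/nᵢ) / Σ(bᵢcᵢ/nᵢ), where nᵢ is the stratum total.
Stratum 1 (Low): n = 600; a·d/n = 235·162/600 = 63.4500; b·c/n = 29·174/600 = 8.4100
Stratum 2 (Middle): n = 524; a·d/n = 324·91/524 = 56.2672; b·c/n = 64·45/524 = 5.4962
Stratum 3 (High): n = 460; a·d/n = 166·168/460 = 60.6261; b·c/n = 27·99/460 = 5.8109
OR_MH = (63.4500 + 56.2672 + 60.6261) / (8.4100 + 5.4962 + 5.8109) = 180.3433 / 19.7171 = 9.14656

9.15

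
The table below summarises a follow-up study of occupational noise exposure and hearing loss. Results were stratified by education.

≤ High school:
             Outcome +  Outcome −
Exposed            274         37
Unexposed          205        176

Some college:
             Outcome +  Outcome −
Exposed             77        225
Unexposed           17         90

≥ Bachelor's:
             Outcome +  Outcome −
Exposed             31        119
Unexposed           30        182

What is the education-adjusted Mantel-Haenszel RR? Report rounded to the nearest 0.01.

1.62

RR_MH = Σ(aᵢ·n₀ᵢ/nᵢ) / Σ(cᵢ·n₁ᵢ/nᵢ), with n₁ᵢ = aᵢ+bᵢ (exposed), n₀ᵢ = cᵢ+dᵢ (unexposed), nᵢ = n₁ᵢ+n₀ᵢ.
Stratum 1 (≤ High school): n₁ = 311, n₀ = 381, n = 692; a·n₀/n = 274·381/692 = 150.8584; c·n₁/n = 205·311/692 = 92.1315
Stratum 2 (Some college): n₁ = 302, n₀ = 107, n = 409; a·n₀/n = 77·107/409 = 20.1443; c·n₁/n = 17·302/409 = 12.5526
Stratum 3 (≥ Bachelor's): n₁ = 150, n₀ = 212, n = 362; a·n₀/n = 31·212/362 = 18.1547; c·n₁/n = 30·150/362 = 12.4309
RR_MH = (150.8584 + 20.1443 + 18.1547) / (92.1315 + 12.5526 + 12.4309) = 189.1573 / 117.1150 = 1.61514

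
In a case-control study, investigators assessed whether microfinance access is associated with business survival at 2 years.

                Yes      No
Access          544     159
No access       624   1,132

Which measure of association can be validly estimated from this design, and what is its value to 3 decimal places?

6.207

Cells: a = 544, b = 159, c = 624, d = 1132.
This is a case-control study: participants were sampled on outcome status, so risks in the source population cannot be estimated directly — relative risk is not valid here. The odds ratio is the appropriate measure.
OR = (a·d)/(b·c) = (544 × 1132) / (159 × 624) = 615808 / 99216 = 6.20674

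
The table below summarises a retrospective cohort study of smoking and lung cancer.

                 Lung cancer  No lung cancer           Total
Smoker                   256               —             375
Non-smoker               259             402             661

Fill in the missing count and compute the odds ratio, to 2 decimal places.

The missing cell is in the exposed row: 375 − 256 = 119.
So a = 256, b = 119, c = 259, d = 402.
OR = (a·d)/(b·c) = (256 × 402) / (119 × 259) = 102912 / 30821 = 3.33902

3.34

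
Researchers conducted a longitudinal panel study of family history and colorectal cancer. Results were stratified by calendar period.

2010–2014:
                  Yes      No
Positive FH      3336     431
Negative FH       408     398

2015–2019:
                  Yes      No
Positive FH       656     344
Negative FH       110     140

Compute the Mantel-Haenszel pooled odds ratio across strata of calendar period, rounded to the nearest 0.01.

5.29

OR_MH = Σ(aᵢdᵢ/nᵢ) / Σ(bᵢcᵢ/nᵢ), where nᵢ is the stratum total.
Stratum 1 (2010–2014): n = 4573; a·d/n = 3336·398/4573 = 290.3407; b·c/n = 431·408/4573 = 38.4535
Stratum 2 (2015–2019): n = 1250; a·d/n = 656·140/1250 = 73.4720; b·c/n = 344·110/1250 = 30.2720
OR_MH = (290.3407 + 73.4720) / (38.4535 + 30.2720) = 363.8127 / 68.7255 = 5.29371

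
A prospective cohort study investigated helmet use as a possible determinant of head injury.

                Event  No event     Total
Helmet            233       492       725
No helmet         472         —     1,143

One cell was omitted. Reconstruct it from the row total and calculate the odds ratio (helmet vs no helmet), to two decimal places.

The missing cell is in the unexposed row: 1143 − 472 = 671.
So a = 233, b = 492, c = 472, d = 671.
OR = (a·d)/(b·c) = (233 × 671) / (492 × 472) = 156343 / 232224 = 0.67324

0.67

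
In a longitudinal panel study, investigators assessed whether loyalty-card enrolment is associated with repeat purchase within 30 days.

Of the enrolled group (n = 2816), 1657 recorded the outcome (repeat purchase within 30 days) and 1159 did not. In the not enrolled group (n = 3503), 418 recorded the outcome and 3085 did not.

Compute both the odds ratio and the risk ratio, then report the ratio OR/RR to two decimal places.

From the description: a = 1657, b = 1159, c = 418, d = 3085.
OR = (1657·3085)/(1159·418) = 5111845/484462 = 10.55159
Risk in exposed = 1657/2816 = 0.58842; risk in unexposed = 418/3503 = 0.11933; RR = 4.93121
OR/RR = 10.55159 / 4.93121 = 2.13976
The outcome is not rare, so the OR lies further from 1 than the RR.

2.14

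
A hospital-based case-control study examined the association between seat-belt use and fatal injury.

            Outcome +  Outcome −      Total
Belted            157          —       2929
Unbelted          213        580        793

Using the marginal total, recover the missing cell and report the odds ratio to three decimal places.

0.154

The missing cell is in the exposed row: 2929 − 157 = 2772.
So a = 157, b = 2772, c = 213, d = 580.
OR = (a·d)/(b·c) = (157 × 580) / (2772 × 213) = 91060 / 590436 = 0.15423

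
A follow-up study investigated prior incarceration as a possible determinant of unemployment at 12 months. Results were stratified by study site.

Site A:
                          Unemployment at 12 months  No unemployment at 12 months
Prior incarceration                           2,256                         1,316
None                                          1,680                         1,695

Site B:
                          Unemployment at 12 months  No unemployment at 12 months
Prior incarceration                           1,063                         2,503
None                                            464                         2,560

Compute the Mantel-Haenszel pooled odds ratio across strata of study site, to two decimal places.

1.95

OR_MH = Σ(aᵢdᵢ/nᵢ) / Σ(bᵢcᵢ/nᵢ), where nᵢ is the stratum total.
Stratum 1 (Site A): n = 6947; a·d/n = 2256·1695/6947 = 550.4419; b·c/n = 1316·1680/6947 = 318.2496
Stratum 2 (Site B): n = 6590; a·d/n = 1063·2560/6590 = 412.9408; b·c/n = 2503·464/6590 = 176.2355
OR_MH = (550.4419 + 412.9408) / (318.2496 + 176.2355) = 963.3827 / 494.4851 = 1.94825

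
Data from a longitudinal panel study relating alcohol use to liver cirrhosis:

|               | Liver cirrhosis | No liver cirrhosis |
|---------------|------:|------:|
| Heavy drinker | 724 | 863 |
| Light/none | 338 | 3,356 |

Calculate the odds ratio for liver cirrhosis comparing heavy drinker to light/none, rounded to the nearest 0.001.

Cells: a = 724, b = 863, c = 338, d = 3356.
OR = (a·d)/(b·c) = (724 × 3356) / (863 × 338) = 2429744 / 291694 = 8.32977
The odds of liver cirrhosis are about 8.33 times as high in the heavy drinker group.

8.330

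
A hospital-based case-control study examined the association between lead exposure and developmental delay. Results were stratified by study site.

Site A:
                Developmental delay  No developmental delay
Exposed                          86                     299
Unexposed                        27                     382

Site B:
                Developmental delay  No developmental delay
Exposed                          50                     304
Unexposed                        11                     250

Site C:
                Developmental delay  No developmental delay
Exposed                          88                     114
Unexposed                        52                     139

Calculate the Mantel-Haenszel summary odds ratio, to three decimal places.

3.025

OR_MH = Σ(aᵢdᵢ/nᵢ) / Σ(bᵢcᵢ/nᵢ), where nᵢ is the stratum total.
Stratum 1 (Site A): n = 794; a·d/n = 86·382/794 = 41.3753; b·c/n = 299·27/794 = 10.1675
Stratum 2 (Site B): n = 615; a·d/n = 50·250/615 = 20.3252; b·c/n = 304·11/615 = 5.4374
Stratum 3 (Site C): n = 393; a·d/n = 88·139/393 = 31.1247; b·c/n = 114·52/393 = 15.0840
OR_MH = (41.3753 + 20.3252 + 31.1247) / (10.1675 + 5.4374 + 15.0840) = 92.8252 / 30.6889 = 3.02472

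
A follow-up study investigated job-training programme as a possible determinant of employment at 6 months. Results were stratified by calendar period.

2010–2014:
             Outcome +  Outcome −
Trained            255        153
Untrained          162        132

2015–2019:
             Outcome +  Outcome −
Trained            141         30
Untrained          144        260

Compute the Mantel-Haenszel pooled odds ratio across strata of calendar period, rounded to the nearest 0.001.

2.609

OR_MH = Σ(aᵢdᵢ/nᵢ) / Σ(bᵢcᵢ/nᵢ), where nᵢ is the stratum total.
Stratum 1 (2010–2014): n = 702; a·d/n = 255·132/702 = 47.9487; b·c/n = 153·162/702 = 35.3077
Stratum 2 (2015–2019): n = 575; a·d/n = 141·260/575 = 63.7565; b·c/n = 30·144/575 = 7.5130
OR_MH = (47.9487 + 63.7565) / (35.3077 + 7.5130) = 111.7052 / 42.8207 = 2.60867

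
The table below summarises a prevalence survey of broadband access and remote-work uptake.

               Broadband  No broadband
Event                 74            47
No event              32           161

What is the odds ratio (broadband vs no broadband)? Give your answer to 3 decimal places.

7.922

Reading the table with exposure as columns: a = 74 (Broadband, case), b = 32 (Broadband, non-case), c = 47 (No broadband, case), d = 161.
OR = (a·d)/(b·c) = (74 × 161) / (32 × 47) = 11914 / 1504 = 7.92154
The odds of remote-work uptake are about 7.92 times as high in the broadband group.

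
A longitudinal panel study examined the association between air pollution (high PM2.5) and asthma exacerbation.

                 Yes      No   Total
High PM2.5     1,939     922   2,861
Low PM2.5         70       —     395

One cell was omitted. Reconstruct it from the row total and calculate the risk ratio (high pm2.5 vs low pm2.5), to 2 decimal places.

The missing cell is in the unexposed row: 395 − 70 = 325.
So a = 1939, b = 922, c = 70, d = 325.
RR = [a/(a+b)] / [c/(c+d)] = (1939/2861) / (70/395) = 0.67774/0.17722 = 3.82436

3.82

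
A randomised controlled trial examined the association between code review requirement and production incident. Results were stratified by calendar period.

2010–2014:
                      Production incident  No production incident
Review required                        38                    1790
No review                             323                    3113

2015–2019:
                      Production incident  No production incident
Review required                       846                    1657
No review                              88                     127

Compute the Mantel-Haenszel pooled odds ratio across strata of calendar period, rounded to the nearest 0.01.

OR_MH = Σ(aᵢdᵢ/nᵢ) / Σ(bᵢcᵢ/nᵢ), where nᵢ is the stratum total.
Stratum 1 (2010–2014): n = 5264; a·d/n = 38·3113/5264 = 22.4723; b·c/n = 1790·323/5264 = 109.8347
Stratum 2 (2015–2019): n = 2718; a·d/n = 846·127/2718 = 39.5298; b·c/n = 1657·88/2718 = 53.6483
OR_MH = (22.4723 + 39.5298) / (109.8347 + 53.6483) = 62.0021 / 163.4830 = 0.37926

0.38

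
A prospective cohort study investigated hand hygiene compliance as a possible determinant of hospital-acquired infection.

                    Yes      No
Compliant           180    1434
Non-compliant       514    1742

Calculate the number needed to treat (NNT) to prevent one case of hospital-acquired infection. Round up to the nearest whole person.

Risk in treated group = 180/1614 = 0.11152; risk in control = 514/2256 = 0.22784.
Absolute risk reduction = 0.22784 − 0.11152 = 0.11631
NNT = 1 / ARR = 1 / 0.11631 = 8.598 → round up → 9

9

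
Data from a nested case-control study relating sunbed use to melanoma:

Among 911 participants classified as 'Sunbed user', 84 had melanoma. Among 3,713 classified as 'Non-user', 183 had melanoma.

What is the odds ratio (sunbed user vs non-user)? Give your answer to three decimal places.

From the description: a = 84, b = 827, c = 183, d = 3530.
OR = (a·d)/(b·c) = (84 × 3530) / (827 × 183) = 296520 / 151341 = 1.95928
The odds of melanoma are about 1.96 times as high in the sunbed user group.

1.959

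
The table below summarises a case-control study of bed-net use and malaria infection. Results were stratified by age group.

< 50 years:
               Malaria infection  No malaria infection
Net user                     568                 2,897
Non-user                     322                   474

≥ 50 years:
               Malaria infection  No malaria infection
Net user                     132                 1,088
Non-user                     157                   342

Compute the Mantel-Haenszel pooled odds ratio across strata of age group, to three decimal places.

0.281

OR_MH = Σ(aᵢdᵢ/nᵢ) / Σ(bᵢcᵢ/nᵢ), where nᵢ is the stratum total.
Stratum 1 (< 50 years): n = 4261; a·d/n = 568·474/4261 = 63.1852; b·c/n = 2897·322/4261 = 218.9237
Stratum 2 (≥ 50 years): n = 1719; a·d/n = 132·342/1719 = 26.2618; b·c/n = 1088·157/1719 = 99.3694
OR_MH = (63.1852 + 26.2618) / (218.9237 + 99.3694) = 89.4469 / 318.2931 = 0.28102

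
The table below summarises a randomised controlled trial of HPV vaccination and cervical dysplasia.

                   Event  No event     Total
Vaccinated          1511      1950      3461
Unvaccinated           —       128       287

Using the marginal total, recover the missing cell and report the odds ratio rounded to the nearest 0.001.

The missing cell is in the unexposed row: 287 − 128 = 159.
So a = 1511, b = 1950, c = 159, d = 128.
OR = (a·d)/(b·c) = (1511 × 128) / (1950 × 159) = 193408 / 310050 = 0.62380

0.624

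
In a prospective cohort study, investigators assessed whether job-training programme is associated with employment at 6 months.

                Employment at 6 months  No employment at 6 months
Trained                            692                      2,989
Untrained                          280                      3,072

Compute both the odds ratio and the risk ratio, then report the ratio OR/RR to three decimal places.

1.129

Cells: a = 692, b = 2989, c = 280, d = 3072.
OR = (692·3072)/(2989·280) = 2125824/836920 = 2.54006
Risk in exposed = 692/3681 = 0.18799; risk in unexposed = 280/3352 = 0.08353; RR = 2.25054
OR/RR = 2.54006 / 2.25054 = 1.12864
The outcome is not rare, so the OR lies further from 1 than the RR.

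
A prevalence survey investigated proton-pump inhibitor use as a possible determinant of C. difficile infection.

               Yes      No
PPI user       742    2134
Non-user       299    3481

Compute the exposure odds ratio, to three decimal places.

Cells: a = 742, b = 2134, c = 299, d = 3481.
OR = (a·d)/(b·c) = (742 × 3481) / (2134 × 299) = 2582902 / 638066 = 4.04802
The odds of C. difficile infection are about 4.05 times as high in the ppi user group.

4.048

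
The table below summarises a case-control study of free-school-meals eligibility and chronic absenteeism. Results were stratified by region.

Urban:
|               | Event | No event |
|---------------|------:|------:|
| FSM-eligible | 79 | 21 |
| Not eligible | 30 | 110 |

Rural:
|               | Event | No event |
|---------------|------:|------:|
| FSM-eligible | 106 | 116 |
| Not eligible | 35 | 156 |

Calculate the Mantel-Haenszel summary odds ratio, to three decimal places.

OR_MH = Σ(aᵢdᵢ/nᵢ) / Σ(bᵢcᵢ/nᵢ), where nᵢ is the stratum total.
Stratum 1 (Urban): n = 240; a·d/n = 79·110/240 = 36.2083; b·c/n = 21·30/240 = 2.6250
Stratum 2 (Rural): n = 413; a·d/n = 106·156/413 = 40.0387; b·c/n = 116·35/413 = 9.8305
OR_MH = (36.2083 + 40.0387) / (2.6250 + 9.8305) = 76.2471 / 12.4555 = 6.12155

6.122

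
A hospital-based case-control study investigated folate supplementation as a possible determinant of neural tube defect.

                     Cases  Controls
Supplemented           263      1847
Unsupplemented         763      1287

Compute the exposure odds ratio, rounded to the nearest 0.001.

Cells: a = 263, b = 1847, c = 763, d = 1287.
OR = (a·d)/(b·c) = (263 × 1287) / (1847 × 763) = 338481 / 1409261 = 0.24018
Exposure is associated with lower odds of neural tube defect (OR = 0.24 < 1).

0.240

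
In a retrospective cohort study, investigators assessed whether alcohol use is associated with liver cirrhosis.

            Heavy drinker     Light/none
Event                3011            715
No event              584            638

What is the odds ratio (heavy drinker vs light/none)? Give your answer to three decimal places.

4.601

Reading the table with exposure as columns: a = 3011 (Heavy drinker, case), b = 584 (Heavy drinker, non-case), c = 715 (Light/none, case), d = 638.
OR = (a·d)/(b·c) = (3011 × 638) / (584 × 715) = 1921018 / 417560 = 4.60058
The odds of liver cirrhosis are about 4.60 times as high in the heavy drinker group.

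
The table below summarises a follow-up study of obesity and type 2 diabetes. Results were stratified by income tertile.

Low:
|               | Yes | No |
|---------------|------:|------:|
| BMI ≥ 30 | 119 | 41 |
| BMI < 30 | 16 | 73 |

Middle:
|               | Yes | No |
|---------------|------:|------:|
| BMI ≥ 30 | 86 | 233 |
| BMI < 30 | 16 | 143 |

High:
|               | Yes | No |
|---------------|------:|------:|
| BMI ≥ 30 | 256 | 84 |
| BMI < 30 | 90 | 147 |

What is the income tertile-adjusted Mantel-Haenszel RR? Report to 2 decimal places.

2.38

RR_MH = Σ(aᵢ·n₀ᵢ/nᵢ) / Σ(cᵢ·n₁ᵢ/nᵢ), with n₁ᵢ = aᵢ+bᵢ (exposed), n₀ᵢ = cᵢ+dᵢ (unexposed), nᵢ = n₁ᵢ+n₀ᵢ.
Stratum 1 (Low): n₁ = 160, n₀ = 89, n = 249; a·n₀/n = 119·89/249 = 42.5341; c·n₁/n = 16·160/249 = 10.2811
Stratum 2 (Middle): n₁ = 319, n₀ = 159, n = 478; a·n₀/n = 86·159/478 = 28.6067; c·n₁/n = 16·319/478 = 10.6778
Stratum 3 (High): n₁ = 340, n₀ = 237, n = 577; a·n₀/n = 256·237/577 = 105.1508; c·n₁/n = 90·340/577 = 53.0329
RR_MH = (42.5341 + 28.6067 + 105.1508) / (10.2811 + 10.6778 + 53.0329) = 176.2916 / 73.9919 = 2.38258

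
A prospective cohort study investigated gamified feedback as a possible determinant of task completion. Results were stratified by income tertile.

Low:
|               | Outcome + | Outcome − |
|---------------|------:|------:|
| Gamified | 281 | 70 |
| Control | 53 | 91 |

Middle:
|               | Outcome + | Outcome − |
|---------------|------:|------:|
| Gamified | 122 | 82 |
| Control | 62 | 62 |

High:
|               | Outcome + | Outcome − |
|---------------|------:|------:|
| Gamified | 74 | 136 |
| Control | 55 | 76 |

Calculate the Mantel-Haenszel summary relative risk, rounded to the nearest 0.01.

RR_MH = Σ(aᵢ·n₀ᵢ/nᵢ) / Σ(cᵢ·n₁ᵢ/nᵢ), with n₁ᵢ = aᵢ+bᵢ (exposed), n₀ᵢ = cᵢ+dᵢ (unexposed), nᵢ = n₁ᵢ+n₀ᵢ.
Stratum 1 (Low): n₁ = 351, n₀ = 144, n = 495; a·n₀/n = 281·144/495 = 81.7455; c·n₁/n = 53·351/495 = 37.5818
Stratum 2 (Middle): n₁ = 204, n₀ = 124, n = 328; a·n₀/n = 122·124/328 = 46.1220; c·n₁/n = 62·204/328 = 38.5610
Stratum 3 (High): n₁ = 210, n₀ = 131, n = 341; a·n₀/n = 74·131/341 = 28.4282; c·n₁/n = 55·210/341 = 33.8710
RR_MH = (81.7455 + 46.1220 + 28.4282) / (37.5818 + 38.5610 + 33.8710) = 156.2956 / 110.0138 = 1.42069

1.42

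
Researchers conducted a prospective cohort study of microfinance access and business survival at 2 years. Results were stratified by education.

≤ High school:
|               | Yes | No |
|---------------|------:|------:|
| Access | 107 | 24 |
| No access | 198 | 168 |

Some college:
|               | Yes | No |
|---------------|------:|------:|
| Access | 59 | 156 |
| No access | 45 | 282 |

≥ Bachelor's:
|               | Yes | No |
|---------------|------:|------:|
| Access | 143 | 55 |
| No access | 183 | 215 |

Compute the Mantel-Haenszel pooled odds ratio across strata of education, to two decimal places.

OR_MH = Σ(aᵢdᵢ/nᵢ) / Σ(bᵢcᵢ/nᵢ), where nᵢ is the stratum total.
Stratum 1 (≤ High school): n = 497; a·d/n = 107·168/497 = 36.1690; b·c/n = 24·198/497 = 9.5614
Stratum 2 (Some college): n = 542; a·d/n = 59·282/542 = 30.6974; b·c/n = 156·45/542 = 12.9520
Stratum 3 (≥ Bachelor's): n = 596; a·d/n = 143·215/596 = 51.5856; b·c/n = 55·183/596 = 16.8876
OR_MH = (36.1690 + 30.6974 + 51.5856) / (9.5614 + 12.9520 + 16.8876) = 118.4520 / 39.4010 = 3.00632

3.01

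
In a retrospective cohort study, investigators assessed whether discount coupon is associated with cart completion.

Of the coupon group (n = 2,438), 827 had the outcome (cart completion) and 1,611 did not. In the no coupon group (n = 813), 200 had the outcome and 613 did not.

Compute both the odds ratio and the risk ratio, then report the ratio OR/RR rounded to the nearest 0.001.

From the description: a = 827, b = 1611, c = 200, d = 613.
OR = (827·613)/(1611·200) = 506951/322200 = 1.57340
Risk in exposed = 827/2438 = 0.33921; risk in unexposed = 200/813 = 0.24600; RR = 1.37890
OR/RR = 1.57340 / 1.37890 = 1.14106
The outcome is not rare, so the OR lies further from 1 than the RR.

1.141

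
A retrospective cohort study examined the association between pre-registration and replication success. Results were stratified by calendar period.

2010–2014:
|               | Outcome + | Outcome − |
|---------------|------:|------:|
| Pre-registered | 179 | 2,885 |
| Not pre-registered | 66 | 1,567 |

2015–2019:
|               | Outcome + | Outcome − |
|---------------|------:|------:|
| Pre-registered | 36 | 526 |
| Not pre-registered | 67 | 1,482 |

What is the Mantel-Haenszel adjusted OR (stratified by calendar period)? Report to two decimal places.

OR_MH = Σ(aᵢdᵢ/nᵢ) / Σ(bᵢcᵢ/nᵢ), where nᵢ is the stratum total.
Stratum 1 (2010–2014): n = 4697; a·d/n = 179·1567/4697 = 59.7175; b·c/n = 2885·66/4697 = 40.5386
Stratum 2 (2015–2019): n = 2111; a·d/n = 36·1482/2111 = 25.2733; b·c/n = 526·67/2111 = 16.6945
OR_MH = (59.7175 + 25.2733) / (40.5386 + 16.6945) = 84.9908 / 57.2331 = 1.48499

1.48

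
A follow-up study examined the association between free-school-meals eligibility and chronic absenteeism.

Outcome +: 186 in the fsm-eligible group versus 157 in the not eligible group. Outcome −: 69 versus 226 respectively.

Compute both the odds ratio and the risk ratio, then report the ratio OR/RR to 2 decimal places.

2.18

From the description: a = 186, b = 69, c = 157, d = 226.
OR = (186·226)/(69·157) = 42036/10833 = 3.88037
Risk in exposed = 186/255 = 0.72941; risk in unexposed = 157/383 = 0.40992; RR = 1.77939
OR/RR = 3.88037 / 1.77939 = 2.18072
The outcome is not rare, so the OR lies further from 1 than the RR.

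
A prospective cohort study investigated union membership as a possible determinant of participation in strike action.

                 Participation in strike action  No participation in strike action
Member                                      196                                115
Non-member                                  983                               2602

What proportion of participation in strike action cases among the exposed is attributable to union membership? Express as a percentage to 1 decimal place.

56.5

Cells: a = 196, b = 115, c = 983, d = 2602.
Risk in exposed = 196/311 = 0.63023; risk in unexposed = 983/3585 = 0.27420.
RR = 0.63023/0.27420 = 2.29843
AR% = (RR − 1)/RR × 100 = (2.29843 − 1)/2.29843 × 100 = 56.4920%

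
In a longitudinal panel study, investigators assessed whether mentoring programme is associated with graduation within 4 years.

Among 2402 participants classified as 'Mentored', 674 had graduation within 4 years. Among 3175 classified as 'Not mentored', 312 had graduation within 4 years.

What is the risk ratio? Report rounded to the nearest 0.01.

From the description: a = 674, b = 1728, c = 312, d = 2863.
Risk in exposed = 674/2402 = 0.28060; risk in unexposed = 312/3175 = 0.09827.
RR = 0.28060 / 0.09827 = 2.85546
The risk among the exposed is 2.86 times that among the unexposed.

2.86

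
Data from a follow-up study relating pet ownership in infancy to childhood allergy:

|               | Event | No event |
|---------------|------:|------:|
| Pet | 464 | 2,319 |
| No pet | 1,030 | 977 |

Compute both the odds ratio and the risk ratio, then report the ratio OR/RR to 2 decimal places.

0.58

Cells: a = 464, b = 2319, c = 1030, d = 977.
OR = (464·977)/(2319·1030) = 453328/2388570 = 0.18979
Risk in exposed = 464/2783 = 0.16673; risk in unexposed = 1030/2007 = 0.51320; RR = 0.32487
OR/RR = 0.18979 / 0.32487 = 0.58420
The outcome is not rare, so the OR lies further from 1 than the RR.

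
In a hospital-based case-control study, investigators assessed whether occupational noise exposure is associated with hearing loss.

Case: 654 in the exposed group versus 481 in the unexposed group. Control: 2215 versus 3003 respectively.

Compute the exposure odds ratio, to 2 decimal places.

From the description: a = 654, b = 2215, c = 481, d = 3003.
OR = (a·d)/(b·c) = (654 × 3003) / (2215 × 481) = 1963962 / 1065415 = 1.84338
The odds of hearing loss are about 1.84 times as high in the exposed group.

1.84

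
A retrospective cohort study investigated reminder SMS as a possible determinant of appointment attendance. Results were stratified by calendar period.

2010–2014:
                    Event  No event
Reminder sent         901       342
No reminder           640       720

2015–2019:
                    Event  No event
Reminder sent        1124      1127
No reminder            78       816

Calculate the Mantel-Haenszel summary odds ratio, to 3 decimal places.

OR_MH = Σ(aᵢdᵢ/nᵢ) / Σ(bᵢcᵢ/nᵢ), where nᵢ is the stratum total.
Stratum 1 (2010–2014): n = 2603; a·d/n = 901·720/2603 = 249.2201; b·c/n = 342·640/2603 = 84.0876
Stratum 2 (2015–2019): n = 3145; a·d/n = 1124·816/3145 = 291.6324; b·c/n = 1127·78/3145 = 27.9510
OR_MH = (249.2201 + 291.6324) / (84.0876 + 27.9510) = 540.8526 / 112.0386 = 4.82738

4.827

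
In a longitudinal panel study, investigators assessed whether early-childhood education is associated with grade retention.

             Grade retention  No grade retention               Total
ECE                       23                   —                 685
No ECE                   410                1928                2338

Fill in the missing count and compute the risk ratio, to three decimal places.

0.191

The missing cell is in the exposed row: 685 − 23 = 662.
So a = 23, b = 662, c = 410, d = 1928.
RR = [a/(a+b)] / [c/(c+d)] = (23/685) / (410/2338) = 0.03358/0.17536 = 0.19147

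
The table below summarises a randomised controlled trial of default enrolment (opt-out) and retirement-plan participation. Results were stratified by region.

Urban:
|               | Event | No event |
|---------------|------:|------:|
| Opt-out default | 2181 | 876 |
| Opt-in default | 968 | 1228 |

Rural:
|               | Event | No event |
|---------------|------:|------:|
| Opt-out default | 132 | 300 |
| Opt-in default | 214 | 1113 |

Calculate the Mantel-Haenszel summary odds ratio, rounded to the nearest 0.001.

OR_MH = Σ(aᵢdᵢ/nᵢ) / Σ(bᵢcᵢ/nᵢ), where nᵢ is the stratum total.
Stratum 1 (Urban): n = 5253; a·d/n = 2181·1228/5253 = 509.8549; b·c/n = 876·968/5253 = 161.4255
Stratum 2 (Rural): n = 1759; a·d/n = 132·1113/1759 = 83.5225; b·c/n = 300·214/1759 = 36.4980
OR_MH = (509.8549 + 83.5225) / (161.4255 + 36.4980) = 593.3774 / 197.9235 = 2.99801

2.998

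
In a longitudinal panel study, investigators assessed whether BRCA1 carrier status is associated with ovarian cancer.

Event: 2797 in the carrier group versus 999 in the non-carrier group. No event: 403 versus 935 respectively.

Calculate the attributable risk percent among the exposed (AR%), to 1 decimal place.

From the description: a = 2797, b = 403, c = 999, d = 935.
Risk in exposed = 2797/3200 = 0.87406; risk in unexposed = 999/1934 = 0.51655.
RR = 0.87406/0.51655 = 1.69213
AR% = (RR − 1)/RR × 100 = (1.69213 − 1)/1.69213 × 100 = 40.9029%

40.9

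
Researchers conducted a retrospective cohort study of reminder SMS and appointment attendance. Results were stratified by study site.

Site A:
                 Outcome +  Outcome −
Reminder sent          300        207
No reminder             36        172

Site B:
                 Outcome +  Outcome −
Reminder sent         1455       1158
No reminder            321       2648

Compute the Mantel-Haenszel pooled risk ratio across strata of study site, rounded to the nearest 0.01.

4.90

RR_MH = Σ(aᵢ·n₀ᵢ/nᵢ) / Σ(cᵢ·n₁ᵢ/nᵢ), with n₁ᵢ = aᵢ+bᵢ (exposed), n₀ᵢ = cᵢ+dᵢ (unexposed), nᵢ = n₁ᵢ+n₀ᵢ.
Stratum 1 (Site A): n₁ = 507, n₀ = 208, n = 715; a·n₀/n = 300·208/715 = 87.2727; c·n₁/n = 36·507/715 = 25.5273
Stratum 2 (Site B): n₁ = 2613, n₀ = 2969, n = 5582; a·n₀/n = 1455·2969/5582 = 773.8973; c·n₁/n = 321·2613/5582 = 150.2639
RR_MH = (87.2727 + 773.8973) / (25.5273 + 150.2639) = 861.1701 / 175.7912 = 4.89882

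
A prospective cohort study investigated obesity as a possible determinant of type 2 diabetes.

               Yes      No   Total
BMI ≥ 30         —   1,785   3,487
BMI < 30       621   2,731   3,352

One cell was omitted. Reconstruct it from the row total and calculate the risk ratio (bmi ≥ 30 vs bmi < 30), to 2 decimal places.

2.63

The missing cell is in the exposed row: 3487 − 1785 = 1702.
So a = 1702, b = 1785, c = 621, d = 2731.
RR = [a/(a+b)] / [c/(c+d)] = (1702/3487) / (621/3352) = 0.48810/0.18526 = 2.63463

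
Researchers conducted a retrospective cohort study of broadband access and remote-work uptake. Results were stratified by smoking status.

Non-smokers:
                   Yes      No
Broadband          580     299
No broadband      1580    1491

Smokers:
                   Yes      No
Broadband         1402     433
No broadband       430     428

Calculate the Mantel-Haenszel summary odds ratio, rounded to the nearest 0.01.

2.34

OR_MH = Σ(aᵢdᵢ/nᵢ) / Σ(bᵢcᵢ/nᵢ), where nᵢ is the stratum total.
Stratum 1 (Non-smokers): n = 3950; a·d/n = 580·1491/3950 = 218.9316; b·c/n = 299·1580/3950 = 119.6000
Stratum 2 (Smokers): n = 2693; a·d/n = 1402·428/2693 = 222.8206; b·c/n = 433·430/2693 = 69.1385
OR_MH = (218.9316 + 222.8206) / (119.6000 + 69.1385) = 441.7523 / 188.7385 = 2.34055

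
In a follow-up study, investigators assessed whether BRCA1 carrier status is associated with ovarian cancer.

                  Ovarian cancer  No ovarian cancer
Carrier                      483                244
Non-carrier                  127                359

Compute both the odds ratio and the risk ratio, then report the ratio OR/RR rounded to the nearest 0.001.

2.201

Cells: a = 483, b = 244, c = 127, d = 359.
OR = (483·359)/(244·127) = 173397/30988 = 5.59562
Risk in exposed = 483/727 = 0.66437; risk in unexposed = 127/486 = 0.26132; RR = 2.54241
OR/RR = 5.59562 / 2.54241 = 2.20091
The outcome is not rare, so the OR lies further from 1 than the RR.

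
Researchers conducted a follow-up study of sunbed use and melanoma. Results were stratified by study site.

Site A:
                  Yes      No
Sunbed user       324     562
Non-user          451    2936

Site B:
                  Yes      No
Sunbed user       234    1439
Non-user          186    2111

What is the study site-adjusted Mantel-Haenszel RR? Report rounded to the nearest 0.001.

RR_MH = Σ(aᵢ·n₀ᵢ/nᵢ) / Σ(cᵢ·n₁ᵢ/nᵢ), with n₁ᵢ = aᵢ+bᵢ (exposed), n₀ᵢ = cᵢ+dᵢ (unexposed), nᵢ = n₁ᵢ+n₀ᵢ.
Stratum 1 (Site A): n₁ = 886, n₀ = 3387, n = 4273; a·n₀/n = 324·3387/4273 = 256.8191; c·n₁/n = 451·886/4273 = 93.5142
Stratum 2 (Site B): n₁ = 1673, n₀ = 2297, n = 3970; a·n₀/n = 234·2297/3970 = 135.3899; c·n₁/n = 186·1673/3970 = 78.3824
RR_MH = (256.8191 + 135.3899) / (93.5142 + 78.3824) = 392.2090 / 171.8965 = 2.28166

2.282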